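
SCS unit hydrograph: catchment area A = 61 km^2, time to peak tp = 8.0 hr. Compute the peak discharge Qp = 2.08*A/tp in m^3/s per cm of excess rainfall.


SCS formula: Qp = 2.08 * A / tp.
Qp = 2.08 * 61 / 8.0
   = 126.88 / 8.0
   = 15.86 m^3/s per cm.

15.86


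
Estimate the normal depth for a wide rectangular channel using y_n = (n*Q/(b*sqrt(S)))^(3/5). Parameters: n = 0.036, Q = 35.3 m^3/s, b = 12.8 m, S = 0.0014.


We use the wide-channel approximation y_n = (n*Q/(b*sqrt(S)))^(3/5).
sqrt(S) = sqrt(0.0014) = 0.037417.
Numerator: n*Q = 0.036 * 35.3 = 1.2708.
Denominator: b*sqrt(S) = 12.8 * 0.037417 = 0.478938.
arg = 2.6534.
y_n = 2.6534^(3/5) = 1.7959 m.

1.7959


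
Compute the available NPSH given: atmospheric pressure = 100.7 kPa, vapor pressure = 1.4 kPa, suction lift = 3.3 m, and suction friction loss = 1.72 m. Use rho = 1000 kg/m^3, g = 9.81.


NPSHa = p_atm/(rho*g) - z_s - hf_s - p_vap/(rho*g).
p_atm/(rho*g) = 100.7*1000 / (1000*9.81) = 10.265 m.
p_vap/(rho*g) = 1.4*1000 / (1000*9.81) = 0.143 m.
NPSHa = 10.265 - 3.3 - 1.72 - 0.143
      = 5.1 m.

5.1


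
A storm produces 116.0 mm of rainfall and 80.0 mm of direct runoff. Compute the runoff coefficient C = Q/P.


The runoff coefficient C = runoff depth / rainfall depth.
C = 80.0 / 116.0
  = 0.6897.

0.6897


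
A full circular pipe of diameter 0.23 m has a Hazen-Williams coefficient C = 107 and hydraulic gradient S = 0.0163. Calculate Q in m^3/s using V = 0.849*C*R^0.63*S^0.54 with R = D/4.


For a full circular pipe, R = D/4 = 0.23/4 = 0.0575 m.
V = 0.849 * 107 * 0.0575^0.63 * 0.0163^0.54
  = 0.849 * 107 * 0.165421 * 0.108288
  = 1.6273 m/s.
Pipe area A = pi*D^2/4 = pi*0.23^2/4 = 0.0415 m^2.
Q = A * V = 0.0415 * 1.6273 = 0.0676 m^3/s.

0.0676


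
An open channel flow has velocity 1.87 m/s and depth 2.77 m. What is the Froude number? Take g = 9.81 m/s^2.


The Froude number is defined as Fr = V / sqrt(g*y).
g*y = 9.81 * 2.77 = 27.1737.
sqrt(g*y) = sqrt(27.1737) = 5.2128.
Fr = 1.87 / 5.2128 = 0.3587.

0.3587


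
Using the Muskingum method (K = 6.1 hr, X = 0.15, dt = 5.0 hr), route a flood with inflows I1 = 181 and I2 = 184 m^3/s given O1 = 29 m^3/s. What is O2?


Muskingum coefficients:
denom = 2*K*(1-X) + dt = 2*6.1*(1-0.15) + 5.0 = 15.37.
C0 = (dt - 2*K*X)/denom = (5.0 - 2*6.1*0.15)/15.37 = 0.2062.
C1 = (dt + 2*K*X)/denom = (5.0 + 2*6.1*0.15)/15.37 = 0.4444.
C2 = (2*K*(1-X) - dt)/denom = 0.3494.
O2 = C0*I2 + C1*I1 + C2*O1
   = 0.2062*184 + 0.4444*181 + 0.3494*29
   = 128.51 m^3/s.

128.51


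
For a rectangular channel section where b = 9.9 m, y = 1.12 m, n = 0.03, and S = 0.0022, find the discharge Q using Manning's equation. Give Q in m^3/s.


For a rectangular channel, the cross-sectional area A = b * y = 9.9 * 1.12 = 11.09 m^2.
The wetted perimeter P = b + 2y = 9.9 + 2*1.12 = 12.14 m.
Hydraulic radius R = A/P = 11.09/12.14 = 0.9133 m.
Velocity V = (1/n)*R^(2/3)*S^(1/2) = (1/0.03)*0.9133^(2/3)*0.0022^(1/2) = 1.4718 m/s.
Discharge Q = A * V = 11.09 * 1.4718 = 16.319 m^3/s.

16.319


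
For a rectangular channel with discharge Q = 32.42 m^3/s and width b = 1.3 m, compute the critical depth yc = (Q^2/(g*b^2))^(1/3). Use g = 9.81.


Using yc = (Q^2 / (g * b^2))^(1/3):
Q^2 = 32.42^2 = 1051.06.
g * b^2 = 9.81 * 1.3^2 = 9.81 * 1.69 = 16.58.
Q^2 / (g*b^2) = 1051.06 / 16.58 = 63.3932.
yc = 63.3932^(1/3) = 3.9874 m.

3.9874


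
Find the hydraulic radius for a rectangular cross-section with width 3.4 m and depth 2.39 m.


For a rectangular section:
Flow area A = b * y = 3.4 * 2.39 = 8.13 m^2.
Wetted perimeter P = b + 2y = 3.4 + 2*2.39 = 8.18 m.
Hydraulic radius R = A/P = 8.13 / 8.18 = 0.9934 m.

0.9934


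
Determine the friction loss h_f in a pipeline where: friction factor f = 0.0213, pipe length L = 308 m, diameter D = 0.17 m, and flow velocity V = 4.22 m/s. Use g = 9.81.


Darcy-Weisbach equation: h_f = f * (L/D) * V^2/(2g).
f * L/D = 0.0213 * 308/0.17 = 38.5906.
V^2/(2g) = 4.22^2 / (2*9.81) = 17.8084 / 19.62 = 0.9077 m.
h_f = 38.5906 * 0.9077 = 35.027 m.

35.027


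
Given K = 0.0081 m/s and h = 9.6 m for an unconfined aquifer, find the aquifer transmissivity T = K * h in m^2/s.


Transmissivity is defined as T = K * h.
T = 0.0081 * 9.6
  = 0.0778 m^2/s.

0.0778


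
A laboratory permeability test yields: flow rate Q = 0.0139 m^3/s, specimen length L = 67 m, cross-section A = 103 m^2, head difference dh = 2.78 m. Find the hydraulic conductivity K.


From K = Q*L / (A*dh):
Numerator: Q*L = 0.0139 * 67 = 0.9313.
Denominator: A*dh = 103 * 2.78 = 286.34.
K = 0.9313 / 286.34 = 0.003252 m/s.

0.003252


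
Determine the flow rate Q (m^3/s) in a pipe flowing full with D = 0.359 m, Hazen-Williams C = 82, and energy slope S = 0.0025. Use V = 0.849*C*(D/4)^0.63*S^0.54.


For a full circular pipe, R = D/4 = 0.359/4 = 0.0897 m.
V = 0.849 * 82 * 0.0897^0.63 * 0.0025^0.54
  = 0.849 * 82 * 0.218984 * 0.039345
  = 0.5998 m/s.
Pipe area A = pi*D^2/4 = pi*0.359^2/4 = 0.1012 m^2.
Q = A * V = 0.1012 * 0.5998 = 0.0607 m^3/s.

0.0607


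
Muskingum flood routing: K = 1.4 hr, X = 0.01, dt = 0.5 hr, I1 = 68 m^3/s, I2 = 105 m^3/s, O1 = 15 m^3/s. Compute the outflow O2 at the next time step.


Muskingum coefficients:
denom = 2*K*(1-X) + dt = 2*1.4*(1-0.01) + 0.5 = 3.272.
C0 = (dt - 2*K*X)/denom = (0.5 - 2*1.4*0.01)/3.272 = 0.1443.
C1 = (dt + 2*K*X)/denom = (0.5 + 2*1.4*0.01)/3.272 = 0.1614.
C2 = (2*K*(1-X) - dt)/denom = 0.6944.
O2 = C0*I2 + C1*I1 + C2*O1
   = 0.1443*105 + 0.1614*68 + 0.6944*15
   = 36.54 m^3/s.

36.54


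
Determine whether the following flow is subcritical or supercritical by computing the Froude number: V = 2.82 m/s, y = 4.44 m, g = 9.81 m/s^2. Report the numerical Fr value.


The Froude number is defined as Fr = V / sqrt(g*y).
g*y = 9.81 * 4.44 = 43.5564.
sqrt(g*y) = sqrt(43.5564) = 6.5997.
Fr = 2.82 / 6.5997 = 0.4273.
Since Fr < 1, the flow is subcritical.

0.4273


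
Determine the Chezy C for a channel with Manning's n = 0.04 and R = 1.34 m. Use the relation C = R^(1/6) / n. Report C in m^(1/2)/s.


The Chezy coefficient relates to Manning's n through C = R^(1/6) / n.
R^(1/6) = 1.34^(1/6) = 1.049988.
C = 1.049988 / 0.04 = 26.25 m^(1/2)/s.

26.25


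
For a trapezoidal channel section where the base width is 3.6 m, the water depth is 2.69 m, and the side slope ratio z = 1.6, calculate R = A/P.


For a trapezoidal section with side slope z:
A = (b + z*y)*y = (3.6 + 1.6*2.69)*2.69 = 21.262 m^2.
P = b + 2*y*sqrt(1 + z^2) = 3.6 + 2*2.69*sqrt(1 + 1.6^2) = 13.751 m.
R = A/P = 21.262 / 13.751 = 1.5462 m.

1.5462


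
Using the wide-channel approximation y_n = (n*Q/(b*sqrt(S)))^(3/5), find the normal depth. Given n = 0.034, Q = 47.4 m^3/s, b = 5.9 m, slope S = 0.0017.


We use the wide-channel approximation y_n = (n*Q/(b*sqrt(S)))^(3/5).
sqrt(S) = sqrt(0.0017) = 0.041231.
Numerator: n*Q = 0.034 * 47.4 = 1.6116.
Denominator: b*sqrt(S) = 5.9 * 0.041231 = 0.243263.
arg = 6.6249.
y_n = 6.6249^(3/5) = 3.1096 m.

3.1096


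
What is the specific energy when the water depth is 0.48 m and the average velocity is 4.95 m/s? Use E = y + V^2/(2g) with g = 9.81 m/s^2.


Specific energy E = y + V^2/(2g).
Velocity head = V^2/(2g) = 4.95^2 / (2*9.81) = 24.5025 / 19.62 = 1.2489 m.
E = 0.48 + 1.2489 = 1.7289 m.

1.7289


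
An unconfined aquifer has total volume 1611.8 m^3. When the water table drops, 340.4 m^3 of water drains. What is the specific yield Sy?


Specific yield Sy = Volume drained / Total volume.
Sy = 340.4 / 1611.8
   = 0.2112.

0.2112


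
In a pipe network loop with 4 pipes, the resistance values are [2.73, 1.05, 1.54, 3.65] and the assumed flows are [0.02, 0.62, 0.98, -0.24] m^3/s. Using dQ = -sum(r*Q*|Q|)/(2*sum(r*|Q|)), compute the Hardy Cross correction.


Numerator terms (r*Q*|Q|): 2.73*0.02*|0.02| = 0.0011; 1.05*0.62*|0.62| = 0.4036; 1.54*0.98*|0.98| = 1.479; 3.65*-0.24*|-0.24| = -0.2102.
Sum of numerator = 1.6735.
Denominator terms (r*|Q|): 2.73*|0.02| = 0.0546; 1.05*|0.62| = 0.651; 1.54*|0.98| = 1.5092; 3.65*|-0.24| = 0.876.
2 * sum of denominator = 2 * 3.0908 = 6.1816.
dQ = -1.6735 / 6.1816 = -0.2707 m^3/s.

-0.2707


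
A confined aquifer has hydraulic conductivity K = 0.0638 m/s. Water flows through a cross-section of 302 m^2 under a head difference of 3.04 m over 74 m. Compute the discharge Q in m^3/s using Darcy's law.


Darcy's law: Q = K * A * i, where i = dh/L.
Hydraulic gradient i = 3.04 / 74 = 0.041081.
Q = 0.0638 * 302 * 0.041081
  = 0.7915 m^3/s.

0.7915


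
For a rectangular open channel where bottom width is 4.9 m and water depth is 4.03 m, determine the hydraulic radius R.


For a rectangular section:
Flow area A = b * y = 4.9 * 4.03 = 19.75 m^2.
Wetted perimeter P = b + 2y = 4.9 + 2*4.03 = 12.96 m.
Hydraulic radius R = A/P = 19.75 / 12.96 = 1.5237 m.

1.5237


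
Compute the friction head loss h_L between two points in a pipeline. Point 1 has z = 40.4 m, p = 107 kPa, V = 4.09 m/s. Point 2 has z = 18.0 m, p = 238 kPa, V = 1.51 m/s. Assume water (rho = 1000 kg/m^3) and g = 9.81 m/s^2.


Total head at each section: H = z + p/(rho*g) + V^2/(2g).
H1 = 40.4 + 107*1000/(1000*9.81) + 4.09^2/(2*9.81)
   = 40.4 + 10.907 + 0.8526
   = 52.16 m.
H2 = 18.0 + 238*1000/(1000*9.81) + 1.51^2/(2*9.81)
   = 18.0 + 24.261 + 0.1162
   = 42.377 m.
h_L = H1 - H2 = 52.16 - 42.377 = 9.783 m.

9.783


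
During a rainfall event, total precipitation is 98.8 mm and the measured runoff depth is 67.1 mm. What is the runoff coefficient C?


The runoff coefficient C = runoff depth / rainfall depth.
C = 67.1 / 98.8
  = 0.6791.

0.6791


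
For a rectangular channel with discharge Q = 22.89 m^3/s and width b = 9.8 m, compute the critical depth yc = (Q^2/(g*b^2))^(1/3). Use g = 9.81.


Using yc = (Q^2 / (g * b^2))^(1/3):
Q^2 = 22.89^2 = 523.95.
g * b^2 = 9.81 * 9.8^2 = 9.81 * 96.04 = 942.15.
Q^2 / (g*b^2) = 523.95 / 942.15 = 0.5561.
yc = 0.5561^(1/3) = 0.8224 m.

0.8224


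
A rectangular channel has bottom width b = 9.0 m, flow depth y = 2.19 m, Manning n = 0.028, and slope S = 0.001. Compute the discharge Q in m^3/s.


For a rectangular channel, the cross-sectional area A = b * y = 9.0 * 2.19 = 19.71 m^2.
The wetted perimeter P = b + 2y = 9.0 + 2*2.19 = 13.38 m.
Hydraulic radius R = A/P = 19.71/13.38 = 1.4731 m.
Velocity V = (1/n)*R^(2/3)*S^(1/2) = (1/0.028)*1.4731^(2/3)*0.001^(1/2) = 1.4622 m/s.
Discharge Q = A * V = 19.71 * 1.4622 = 28.819 m^3/s.

28.819


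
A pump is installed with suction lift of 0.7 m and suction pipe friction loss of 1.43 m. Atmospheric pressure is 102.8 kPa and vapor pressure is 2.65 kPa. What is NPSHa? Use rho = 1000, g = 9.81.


NPSHa = p_atm/(rho*g) - z_s - hf_s - p_vap/(rho*g).
p_atm/(rho*g) = 102.8*1000 / (1000*9.81) = 10.479 m.
p_vap/(rho*g) = 2.65*1000 / (1000*9.81) = 0.27 m.
NPSHa = 10.479 - 0.7 - 1.43 - 0.27
      = 8.08 m.

8.08


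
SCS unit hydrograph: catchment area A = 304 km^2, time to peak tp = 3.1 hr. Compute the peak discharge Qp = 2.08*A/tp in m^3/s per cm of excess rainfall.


SCS formula: Qp = 2.08 * A / tp.
Qp = 2.08 * 304 / 3.1
   = 632.32 / 3.1
   = 203.97 m^3/s per cm.

203.97


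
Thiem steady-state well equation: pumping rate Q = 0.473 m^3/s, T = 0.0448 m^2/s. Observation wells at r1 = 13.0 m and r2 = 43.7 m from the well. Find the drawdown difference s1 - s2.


Thiem equation: s1 - s2 = Q/(2*pi*T) * ln(r2/r1).
ln(r2/r1) = ln(43.7/13.0) = 1.2124.
Q/(2*pi*T) = 0.473 / (2*pi*0.0448) = 0.473 / 0.2815 = 1.6804.
s1 - s2 = 1.6804 * 1.2124 = 2.0373 m.

2.0373


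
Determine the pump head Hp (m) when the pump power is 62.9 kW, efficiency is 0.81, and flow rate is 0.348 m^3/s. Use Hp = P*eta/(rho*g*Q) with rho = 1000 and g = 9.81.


Pump head formula: Hp = P * eta / (rho * g * Q).
Numerator: P * eta = 62.9 * 1000 * 0.81 = 50949.0 W.
Denominator: rho * g * Q = 1000 * 9.81 * 0.348 = 3413.88.
Hp = 50949.0 / 3413.88 = 14.92 m.

14.92


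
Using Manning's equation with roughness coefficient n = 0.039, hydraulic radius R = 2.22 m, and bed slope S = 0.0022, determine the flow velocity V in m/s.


Manning's equation gives V = (1/n) * R^(2/3) * S^(1/2).
First, compute R^(2/3) = 2.22^(2/3) = 1.7018.
Next, S^(1/2) = 0.0022^(1/2) = 0.046904.
Then 1/n = 1/0.039 = 25.64.
V = 25.64 * 1.7018 * 0.046904 = 2.0467 m/s.

2.0467


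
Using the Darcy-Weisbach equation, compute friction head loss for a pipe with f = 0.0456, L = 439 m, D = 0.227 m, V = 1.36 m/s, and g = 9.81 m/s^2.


Darcy-Weisbach equation: h_f = f * (L/D) * V^2/(2g).
f * L/D = 0.0456 * 439/0.227 = 88.1868.
V^2/(2g) = 1.36^2 / (2*9.81) = 1.8496 / 19.62 = 0.0943 m.
h_f = 88.1868 * 0.0943 = 8.313 m.

8.313


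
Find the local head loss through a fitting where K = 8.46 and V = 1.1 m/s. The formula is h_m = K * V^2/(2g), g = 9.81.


Minor loss formula: h_m = K * V^2/(2g).
V^2 = 1.1^2 = 1.21.
V^2/(2g) = 1.21 / 19.62 = 0.0617 m.
h_m = 8.46 * 0.0617 = 0.5217 m.

0.5217


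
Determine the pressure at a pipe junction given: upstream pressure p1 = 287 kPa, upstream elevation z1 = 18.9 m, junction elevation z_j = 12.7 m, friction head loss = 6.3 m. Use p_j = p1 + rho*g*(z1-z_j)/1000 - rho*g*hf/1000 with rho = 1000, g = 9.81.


Junction pressure: p_j = p1 + rho*g*(z1 - z_j)/1000 - rho*g*hf/1000.
Elevation term = 1000*9.81*(18.9 - 12.7)/1000 = 60.822 kPa.
Friction term = 1000*9.81*6.3/1000 = 61.803 kPa.
p_j = 287 + 60.822 - 61.803 = 286.02 kPa.

286.02


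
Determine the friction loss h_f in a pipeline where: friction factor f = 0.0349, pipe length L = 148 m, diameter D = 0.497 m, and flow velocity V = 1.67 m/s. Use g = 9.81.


Darcy-Weisbach equation: h_f = f * (L/D) * V^2/(2g).
f * L/D = 0.0349 * 148/0.497 = 10.3928.
V^2/(2g) = 1.67^2 / (2*9.81) = 2.7889 / 19.62 = 0.1421 m.
h_f = 10.3928 * 0.1421 = 1.477 m.

1.477


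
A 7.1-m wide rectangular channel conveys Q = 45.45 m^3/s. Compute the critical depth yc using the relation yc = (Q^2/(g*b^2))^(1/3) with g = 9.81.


Using yc = (Q^2 / (g * b^2))^(1/3):
Q^2 = 45.45^2 = 2065.7.
g * b^2 = 9.81 * 7.1^2 = 9.81 * 50.41 = 494.52.
Q^2 / (g*b^2) = 2065.7 / 494.52 = 4.1772.
yc = 4.1772^(1/3) = 1.6105 m.

1.6105


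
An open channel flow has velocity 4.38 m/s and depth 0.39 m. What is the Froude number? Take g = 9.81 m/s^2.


The Froude number is defined as Fr = V / sqrt(g*y).
g*y = 9.81 * 0.39 = 3.8259.
sqrt(g*y) = sqrt(3.8259) = 1.956.
Fr = 4.38 / 1.956 = 2.2393.

2.2393


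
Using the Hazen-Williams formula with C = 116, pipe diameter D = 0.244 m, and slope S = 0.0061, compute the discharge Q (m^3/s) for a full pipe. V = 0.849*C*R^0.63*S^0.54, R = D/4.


For a full circular pipe, R = D/4 = 0.244/4 = 0.061 m.
V = 0.849 * 116 * 0.061^0.63 * 0.0061^0.54
  = 0.849 * 116 * 0.171695 * 0.063691
  = 1.077 m/s.
Pipe area A = pi*D^2/4 = pi*0.244^2/4 = 0.0468 m^2.
Q = A * V = 0.0468 * 1.077 = 0.0504 m^3/s.

0.0504


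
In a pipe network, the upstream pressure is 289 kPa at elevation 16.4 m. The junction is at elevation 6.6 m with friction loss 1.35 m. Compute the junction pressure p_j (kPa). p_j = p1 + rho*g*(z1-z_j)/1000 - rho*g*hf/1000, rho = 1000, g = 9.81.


Junction pressure: p_j = p1 + rho*g*(z1 - z_j)/1000 - rho*g*hf/1000.
Elevation term = 1000*9.81*(16.4 - 6.6)/1000 = 96.138 kPa.
Friction term = 1000*9.81*1.35/1000 = 13.243 kPa.
p_j = 289 + 96.138 - 13.243 = 371.89 kPa.

371.89


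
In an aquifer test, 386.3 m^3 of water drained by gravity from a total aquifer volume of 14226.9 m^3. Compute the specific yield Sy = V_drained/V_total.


Specific yield Sy = Volume drained / Total volume.
Sy = 386.3 / 14226.9
   = 0.0272.

0.0272


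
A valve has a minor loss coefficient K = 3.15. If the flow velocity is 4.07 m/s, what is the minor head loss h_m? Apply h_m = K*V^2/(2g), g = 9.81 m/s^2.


Minor loss formula: h_m = K * V^2/(2g).
V^2 = 4.07^2 = 16.5649.
V^2/(2g) = 16.5649 / 19.62 = 0.8443 m.
h_m = 3.15 * 0.8443 = 2.6595 m.

2.6595


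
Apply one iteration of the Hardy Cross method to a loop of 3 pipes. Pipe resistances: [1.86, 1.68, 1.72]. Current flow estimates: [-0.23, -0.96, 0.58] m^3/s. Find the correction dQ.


Numerator terms (r*Q*|Q|): 1.86*-0.23*|-0.23| = -0.0984; 1.68*-0.96*|-0.96| = -1.5483; 1.72*0.58*|0.58| = 0.5786.
Sum of numerator = -1.0681.
Denominator terms (r*|Q|): 1.86*|-0.23| = 0.4278; 1.68*|-0.96| = 1.6128; 1.72*|0.58| = 0.9976.
2 * sum of denominator = 2 * 3.0382 = 6.0764.
dQ = --1.0681 / 6.0764 = 0.1758 m^3/s.

0.1758


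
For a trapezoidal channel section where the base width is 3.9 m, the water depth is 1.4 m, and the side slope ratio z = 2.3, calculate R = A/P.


For a trapezoidal section with side slope z:
A = (b + z*y)*y = (3.9 + 2.3*1.4)*1.4 = 9.968 m^2.
P = b + 2*y*sqrt(1 + z^2) = 3.9 + 2*1.4*sqrt(1 + 2.3^2) = 10.922 m.
R = A/P = 9.968 / 10.922 = 0.9126 m.

0.9126


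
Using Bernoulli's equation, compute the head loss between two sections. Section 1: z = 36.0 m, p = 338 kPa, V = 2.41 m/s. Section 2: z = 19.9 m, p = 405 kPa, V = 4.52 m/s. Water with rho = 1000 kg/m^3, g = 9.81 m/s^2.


Total head at each section: H = z + p/(rho*g) + V^2/(2g).
H1 = 36.0 + 338*1000/(1000*9.81) + 2.41^2/(2*9.81)
   = 36.0 + 34.455 + 0.296
   = 70.751 m.
H2 = 19.9 + 405*1000/(1000*9.81) + 4.52^2/(2*9.81)
   = 19.9 + 41.284 + 1.0413
   = 62.226 m.
h_L = H1 - H2 = 70.751 - 62.226 = 8.525 m.

8.525


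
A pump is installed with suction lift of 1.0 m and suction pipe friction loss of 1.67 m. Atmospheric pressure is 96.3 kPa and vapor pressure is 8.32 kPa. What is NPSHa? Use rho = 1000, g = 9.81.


NPSHa = p_atm/(rho*g) - z_s - hf_s - p_vap/(rho*g).
p_atm/(rho*g) = 96.3*1000 / (1000*9.81) = 9.817 m.
p_vap/(rho*g) = 8.32*1000 / (1000*9.81) = 0.848 m.
NPSHa = 9.817 - 1.0 - 1.67 - 0.848
      = 6.3 m.

6.3


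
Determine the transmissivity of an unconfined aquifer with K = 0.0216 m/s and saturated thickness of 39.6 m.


Transmissivity is defined as T = K * h.
T = 0.0216 * 39.6
  = 0.8554 m^2/s.

0.8554


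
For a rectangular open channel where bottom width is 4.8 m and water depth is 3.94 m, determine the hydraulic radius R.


For a rectangular section:
Flow area A = b * y = 4.8 * 3.94 = 18.91 m^2.
Wetted perimeter P = b + 2y = 4.8 + 2*3.94 = 12.68 m.
Hydraulic radius R = A/P = 18.91 / 12.68 = 1.4915 m.

1.4915


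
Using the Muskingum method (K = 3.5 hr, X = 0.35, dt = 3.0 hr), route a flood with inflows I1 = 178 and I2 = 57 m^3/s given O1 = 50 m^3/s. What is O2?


Muskingum coefficients:
denom = 2*K*(1-X) + dt = 2*3.5*(1-0.35) + 3.0 = 7.55.
C0 = (dt - 2*K*X)/denom = (3.0 - 2*3.5*0.35)/7.55 = 0.0728.
C1 = (dt + 2*K*X)/denom = (3.0 + 2*3.5*0.35)/7.55 = 0.7219.
C2 = (2*K*(1-X) - dt)/denom = 0.2053.
O2 = C0*I2 + C1*I1 + C2*O1
   = 0.0728*57 + 0.7219*178 + 0.2053*50
   = 142.91 m^3/s.

142.91


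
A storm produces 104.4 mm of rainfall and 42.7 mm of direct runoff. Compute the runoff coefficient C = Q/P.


The runoff coefficient C = runoff depth / rainfall depth.
C = 42.7 / 104.4
  = 0.409.

0.409


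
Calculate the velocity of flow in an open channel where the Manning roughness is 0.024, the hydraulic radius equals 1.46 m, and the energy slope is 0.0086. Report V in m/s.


Manning's equation gives V = (1/n) * R^(2/3) * S^(1/2).
First, compute R^(2/3) = 1.46^(2/3) = 1.287.
Next, S^(1/2) = 0.0086^(1/2) = 0.092736.
Then 1/n = 1/0.024 = 41.67.
V = 41.67 * 1.287 * 0.092736 = 4.9729 m/s.

4.9729


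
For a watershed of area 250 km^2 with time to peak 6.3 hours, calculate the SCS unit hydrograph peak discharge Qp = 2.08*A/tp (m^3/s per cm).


SCS formula: Qp = 2.08 * A / tp.
Qp = 2.08 * 250 / 6.3
   = 520.0 / 6.3
   = 82.54 m^3/s per cm.

82.54


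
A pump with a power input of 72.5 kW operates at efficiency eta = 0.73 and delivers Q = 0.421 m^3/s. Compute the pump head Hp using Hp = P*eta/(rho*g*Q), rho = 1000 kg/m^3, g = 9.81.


Pump head formula: Hp = P * eta / (rho * g * Q).
Numerator: P * eta = 72.5 * 1000 * 0.73 = 52925.0 W.
Denominator: rho * g * Q = 1000 * 9.81 * 0.421 = 4130.01.
Hp = 52925.0 / 4130.01 = 12.81 m.

12.81


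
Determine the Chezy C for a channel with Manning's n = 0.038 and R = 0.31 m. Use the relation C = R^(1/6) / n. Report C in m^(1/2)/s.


The Chezy coefficient relates to Manning's n through C = R^(1/6) / n.
R^(1/6) = 0.31^(1/6) = 0.822672.
C = 0.822672 / 0.038 = 21.65 m^(1/2)/s.

21.65


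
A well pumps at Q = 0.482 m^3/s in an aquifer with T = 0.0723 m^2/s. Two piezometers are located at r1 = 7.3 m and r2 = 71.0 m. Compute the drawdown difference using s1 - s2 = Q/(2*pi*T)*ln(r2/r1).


Thiem equation: s1 - s2 = Q/(2*pi*T) * ln(r2/r1).
ln(r2/r1) = ln(71.0/7.3) = 2.2748.
Q/(2*pi*T) = 0.482 / (2*pi*0.0723) = 0.482 / 0.4543 = 1.061.
s1 - s2 = 1.061 * 2.2748 = 2.4136 m.

2.4136


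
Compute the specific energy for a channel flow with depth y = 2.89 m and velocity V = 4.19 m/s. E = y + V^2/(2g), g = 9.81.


Specific energy E = y + V^2/(2g).
Velocity head = V^2/(2g) = 4.19^2 / (2*9.81) = 17.5561 / 19.62 = 0.8948 m.
E = 2.89 + 0.8948 = 3.7848 m.

3.7848


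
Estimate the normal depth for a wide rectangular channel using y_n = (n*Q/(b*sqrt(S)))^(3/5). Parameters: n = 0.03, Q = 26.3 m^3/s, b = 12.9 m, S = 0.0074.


We use the wide-channel approximation y_n = (n*Q/(b*sqrt(S)))^(3/5).
sqrt(S) = sqrt(0.0074) = 0.086023.
Numerator: n*Q = 0.03 * 26.3 = 0.789.
Denominator: b*sqrt(S) = 12.9 * 0.086023 = 1.109697.
arg = 0.711.
y_n = 0.711^(3/5) = 0.8149 m.

0.8149


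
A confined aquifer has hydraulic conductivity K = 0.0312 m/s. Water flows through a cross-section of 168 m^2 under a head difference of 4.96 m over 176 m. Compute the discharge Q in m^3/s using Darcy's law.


Darcy's law: Q = K * A * i, where i = dh/L.
Hydraulic gradient i = 4.96 / 176 = 0.028182.
Q = 0.0312 * 168 * 0.028182
  = 0.1477 m^3/s.

0.1477


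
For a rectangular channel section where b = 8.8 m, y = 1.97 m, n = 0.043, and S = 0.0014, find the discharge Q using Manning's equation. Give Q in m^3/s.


For a rectangular channel, the cross-sectional area A = b * y = 8.8 * 1.97 = 17.34 m^2.
The wetted perimeter P = b + 2y = 8.8 + 2*1.97 = 12.74 m.
Hydraulic radius R = A/P = 17.34/12.74 = 1.3608 m.
Velocity V = (1/n)*R^(2/3)*S^(1/2) = (1/0.043)*1.3608^(2/3)*0.0014^(1/2) = 1.0685 m/s.
Discharge Q = A * V = 17.34 * 1.0685 = 18.524 m^3/s.

18.524


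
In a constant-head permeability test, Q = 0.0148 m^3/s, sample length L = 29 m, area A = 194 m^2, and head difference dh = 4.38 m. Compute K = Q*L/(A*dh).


From K = Q*L / (A*dh):
Numerator: Q*L = 0.0148 * 29 = 0.4292.
Denominator: A*dh = 194 * 4.38 = 849.72.
K = 0.4292 / 849.72 = 0.000505 m/s.

0.000505


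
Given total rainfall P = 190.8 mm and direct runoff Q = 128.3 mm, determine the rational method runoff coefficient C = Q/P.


The runoff coefficient C = runoff depth / rainfall depth.
C = 128.3 / 190.8
  = 0.6724.

0.6724


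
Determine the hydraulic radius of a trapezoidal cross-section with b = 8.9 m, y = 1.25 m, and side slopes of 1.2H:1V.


For a trapezoidal section with side slope z:
A = (b + z*y)*y = (8.9 + 1.2*1.25)*1.25 = 13.0 m^2.
P = b + 2*y*sqrt(1 + z^2) = 8.9 + 2*1.25*sqrt(1 + 1.2^2) = 12.805 m.
R = A/P = 13.0 / 12.805 = 1.0152 m.

1.0152


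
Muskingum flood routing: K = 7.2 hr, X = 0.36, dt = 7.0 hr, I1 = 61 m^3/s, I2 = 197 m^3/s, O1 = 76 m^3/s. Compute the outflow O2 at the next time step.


Muskingum coefficients:
denom = 2*K*(1-X) + dt = 2*7.2*(1-0.36) + 7.0 = 16.216.
C0 = (dt - 2*K*X)/denom = (7.0 - 2*7.2*0.36)/16.216 = 0.112.
C1 = (dt + 2*K*X)/denom = (7.0 + 2*7.2*0.36)/16.216 = 0.7514.
C2 = (2*K*(1-X) - dt)/denom = 0.1367.
O2 = C0*I2 + C1*I1 + C2*O1
   = 0.112*197 + 0.7514*61 + 0.1367*76
   = 78.28 m^3/s.

78.28


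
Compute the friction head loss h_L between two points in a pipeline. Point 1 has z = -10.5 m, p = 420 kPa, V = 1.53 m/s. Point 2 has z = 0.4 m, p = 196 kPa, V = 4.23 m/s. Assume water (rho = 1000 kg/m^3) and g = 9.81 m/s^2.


Total head at each section: H = z + p/(rho*g) + V^2/(2g).
H1 = -10.5 + 420*1000/(1000*9.81) + 1.53^2/(2*9.81)
   = -10.5 + 42.813 + 0.1193
   = 32.433 m.
H2 = 0.4 + 196*1000/(1000*9.81) + 4.23^2/(2*9.81)
   = 0.4 + 19.98 + 0.912
   = 21.292 m.
h_L = H1 - H2 = 32.433 - 21.292 = 11.141 m.

11.141


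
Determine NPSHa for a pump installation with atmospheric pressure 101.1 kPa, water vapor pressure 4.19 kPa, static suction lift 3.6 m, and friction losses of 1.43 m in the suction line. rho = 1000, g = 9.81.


NPSHa = p_atm/(rho*g) - z_s - hf_s - p_vap/(rho*g).
p_atm/(rho*g) = 101.1*1000 / (1000*9.81) = 10.306 m.
p_vap/(rho*g) = 4.19*1000 / (1000*9.81) = 0.427 m.
NPSHa = 10.306 - 3.6 - 1.43 - 0.427
      = 4.85 m.

4.85


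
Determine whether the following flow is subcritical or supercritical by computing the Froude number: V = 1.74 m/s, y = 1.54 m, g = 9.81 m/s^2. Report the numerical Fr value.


The Froude number is defined as Fr = V / sqrt(g*y).
g*y = 9.81 * 1.54 = 15.1074.
sqrt(g*y) = sqrt(15.1074) = 3.8868.
Fr = 1.74 / 3.8868 = 0.4477.
Since Fr < 1, the flow is subcritical.

0.4477


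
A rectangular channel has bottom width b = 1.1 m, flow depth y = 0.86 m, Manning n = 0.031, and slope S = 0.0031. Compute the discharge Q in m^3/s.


For a rectangular channel, the cross-sectional area A = b * y = 1.1 * 0.86 = 0.95 m^2.
The wetted perimeter P = b + 2y = 1.1 + 2*0.86 = 2.82 m.
Hydraulic radius R = A/P = 0.95/2.82 = 0.3355 m.
Velocity V = (1/n)*R^(2/3)*S^(1/2) = (1/0.031)*0.3355^(2/3)*0.0031^(1/2) = 0.8671 m/s.
Discharge Q = A * V = 0.95 * 0.8671 = 0.82 m^3/s.

0.82


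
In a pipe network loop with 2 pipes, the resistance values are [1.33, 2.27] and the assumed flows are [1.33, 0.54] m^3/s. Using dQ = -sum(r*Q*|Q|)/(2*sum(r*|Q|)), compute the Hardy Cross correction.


Numerator terms (r*Q*|Q|): 1.33*1.33*|1.33| = 2.3526; 2.27*0.54*|0.54| = 0.6619.
Sum of numerator = 3.0146.
Denominator terms (r*|Q|): 1.33*|1.33| = 1.7689; 2.27*|0.54| = 1.2258.
2 * sum of denominator = 2 * 2.9947 = 5.9894.
dQ = -3.0146 / 5.9894 = -0.5033 m^3/s.

-0.5033


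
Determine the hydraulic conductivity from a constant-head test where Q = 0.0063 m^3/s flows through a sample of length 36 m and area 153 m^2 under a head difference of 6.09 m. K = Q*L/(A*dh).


From K = Q*L / (A*dh):
Numerator: Q*L = 0.0063 * 36 = 0.2268.
Denominator: A*dh = 153 * 6.09 = 931.77.
K = 0.2268 / 931.77 = 0.000243 m/s.

0.000243


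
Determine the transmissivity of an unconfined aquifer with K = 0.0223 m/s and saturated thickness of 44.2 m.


Transmissivity is defined as T = K * h.
T = 0.0223 * 44.2
  = 0.9857 m^2/s.

0.9857


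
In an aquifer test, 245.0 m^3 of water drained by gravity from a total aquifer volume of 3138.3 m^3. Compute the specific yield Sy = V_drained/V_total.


Specific yield Sy = Volume drained / Total volume.
Sy = 245.0 / 3138.3
   = 0.0781.

0.0781


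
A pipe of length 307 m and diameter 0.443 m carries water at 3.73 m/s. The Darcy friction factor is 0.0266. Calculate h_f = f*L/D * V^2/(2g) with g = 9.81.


Darcy-Weisbach equation: h_f = f * (L/D) * V^2/(2g).
f * L/D = 0.0266 * 307/0.443 = 18.4339.
V^2/(2g) = 3.73^2 / (2*9.81) = 13.9129 / 19.62 = 0.7091 m.
h_f = 18.4339 * 0.7091 = 13.072 m.

13.072


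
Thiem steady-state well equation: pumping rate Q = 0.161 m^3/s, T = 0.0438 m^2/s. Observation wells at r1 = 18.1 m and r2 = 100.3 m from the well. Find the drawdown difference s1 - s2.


Thiem equation: s1 - s2 = Q/(2*pi*T) * ln(r2/r1).
ln(r2/r1) = ln(100.3/18.1) = 1.7123.
Q/(2*pi*T) = 0.161 / (2*pi*0.0438) = 0.161 / 0.2752 = 0.585.
s1 - s2 = 0.585 * 1.7123 = 1.0017 m.

1.0017


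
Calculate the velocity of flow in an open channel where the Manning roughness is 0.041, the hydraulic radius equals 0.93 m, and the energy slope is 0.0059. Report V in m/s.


Manning's equation gives V = (1/n) * R^(2/3) * S^(1/2).
First, compute R^(2/3) = 0.93^(2/3) = 0.9528.
Next, S^(1/2) = 0.0059^(1/2) = 0.076811.
Then 1/n = 1/0.041 = 24.39.
V = 24.39 * 0.9528 * 0.076811 = 1.785 m/s.

1.785


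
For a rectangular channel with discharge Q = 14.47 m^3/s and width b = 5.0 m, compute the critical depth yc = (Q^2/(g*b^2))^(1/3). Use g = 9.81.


Using yc = (Q^2 / (g * b^2))^(1/3):
Q^2 = 14.47^2 = 209.38.
g * b^2 = 9.81 * 5.0^2 = 9.81 * 25.0 = 245.25.
Q^2 / (g*b^2) = 209.38 / 245.25 = 0.8537.
yc = 0.8537^(1/3) = 0.9487 m.

0.9487


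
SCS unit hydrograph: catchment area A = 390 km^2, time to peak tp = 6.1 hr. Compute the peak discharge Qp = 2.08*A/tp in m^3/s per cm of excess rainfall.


SCS formula: Qp = 2.08 * A / tp.
Qp = 2.08 * 390 / 6.1
   = 811.2 / 6.1
   = 132.98 m^3/s per cm.

132.98


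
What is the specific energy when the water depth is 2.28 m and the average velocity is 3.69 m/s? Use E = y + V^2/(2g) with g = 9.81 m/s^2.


Specific energy E = y + V^2/(2g).
Velocity head = V^2/(2g) = 3.69^2 / (2*9.81) = 13.6161 / 19.62 = 0.694 m.
E = 2.28 + 0.694 = 2.974 m.

2.974


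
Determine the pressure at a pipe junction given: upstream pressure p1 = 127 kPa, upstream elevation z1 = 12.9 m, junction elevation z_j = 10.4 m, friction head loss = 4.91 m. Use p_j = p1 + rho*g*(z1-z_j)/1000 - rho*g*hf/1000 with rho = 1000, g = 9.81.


Junction pressure: p_j = p1 + rho*g*(z1 - z_j)/1000 - rho*g*hf/1000.
Elevation term = 1000*9.81*(12.9 - 10.4)/1000 = 24.525 kPa.
Friction term = 1000*9.81*4.91/1000 = 48.167 kPa.
p_j = 127 + 24.525 - 48.167 = 103.36 kPa.

103.36


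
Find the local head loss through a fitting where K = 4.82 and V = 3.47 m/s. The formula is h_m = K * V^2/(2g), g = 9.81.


Minor loss formula: h_m = K * V^2/(2g).
V^2 = 3.47^2 = 12.0409.
V^2/(2g) = 12.0409 / 19.62 = 0.6137 m.
h_m = 4.82 * 0.6137 = 2.9581 m.

2.9581


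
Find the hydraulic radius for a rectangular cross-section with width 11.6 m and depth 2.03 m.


For a rectangular section:
Flow area A = b * y = 11.6 * 2.03 = 23.55 m^2.
Wetted perimeter P = b + 2y = 11.6 + 2*2.03 = 15.66 m.
Hydraulic radius R = A/P = 23.55 / 15.66 = 1.5037 m.

1.5037


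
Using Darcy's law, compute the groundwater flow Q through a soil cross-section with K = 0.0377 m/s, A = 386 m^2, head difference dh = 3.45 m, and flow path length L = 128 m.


Darcy's law: Q = K * A * i, where i = dh/L.
Hydraulic gradient i = 3.45 / 128 = 0.026953.
Q = 0.0377 * 386 * 0.026953
  = 0.3922 m^3/s.

0.3922


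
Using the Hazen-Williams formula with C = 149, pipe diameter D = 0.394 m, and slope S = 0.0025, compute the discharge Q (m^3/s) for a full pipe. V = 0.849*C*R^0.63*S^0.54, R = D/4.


For a full circular pipe, R = D/4 = 0.394/4 = 0.0985 m.
V = 0.849 * 149 * 0.0985^0.63 * 0.0025^0.54
  = 0.849 * 149 * 0.232201 * 0.039345
  = 1.1557 m/s.
Pipe area A = pi*D^2/4 = pi*0.394^2/4 = 0.1219 m^2.
Q = A * V = 0.1219 * 1.1557 = 0.1409 m^3/s.

0.1409


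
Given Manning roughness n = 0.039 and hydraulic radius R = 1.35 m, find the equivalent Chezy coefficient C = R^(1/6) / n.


The Chezy coefficient relates to Manning's n through C = R^(1/6) / n.
R^(1/6) = 1.35^(1/6) = 1.051289.
C = 1.051289 / 0.039 = 26.96 m^(1/2)/s.

26.96


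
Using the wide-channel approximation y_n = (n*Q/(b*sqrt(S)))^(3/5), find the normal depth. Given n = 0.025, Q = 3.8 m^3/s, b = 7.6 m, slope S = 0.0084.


We use the wide-channel approximation y_n = (n*Q/(b*sqrt(S)))^(3/5).
sqrt(S) = sqrt(0.0084) = 0.091652.
Numerator: n*Q = 0.025 * 3.8 = 0.095.
Denominator: b*sqrt(S) = 7.6 * 0.091652 = 0.696555.
arg = 0.1364.
y_n = 0.1364^(3/5) = 0.3026 m.

0.3026


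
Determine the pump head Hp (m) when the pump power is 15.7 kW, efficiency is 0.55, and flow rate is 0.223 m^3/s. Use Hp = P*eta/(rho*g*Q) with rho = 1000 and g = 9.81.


Pump head formula: Hp = P * eta / (rho * g * Q).
Numerator: P * eta = 15.7 * 1000 * 0.55 = 8635.0 W.
Denominator: rho * g * Q = 1000 * 9.81 * 0.223 = 2187.63.
Hp = 8635.0 / 2187.63 = 3.95 m.

3.95


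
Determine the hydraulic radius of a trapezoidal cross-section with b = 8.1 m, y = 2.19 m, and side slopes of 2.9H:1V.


For a trapezoidal section with side slope z:
A = (b + z*y)*y = (8.1 + 2.9*2.19)*2.19 = 31.648 m^2.
P = b + 2*y*sqrt(1 + z^2) = 8.1 + 2*2.19*sqrt(1 + 2.9^2) = 21.536 m.
R = A/P = 31.648 / 21.536 = 1.4695 m.

1.4695


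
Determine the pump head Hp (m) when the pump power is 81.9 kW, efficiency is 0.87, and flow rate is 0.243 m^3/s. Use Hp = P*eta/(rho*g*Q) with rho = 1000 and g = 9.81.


Pump head formula: Hp = P * eta / (rho * g * Q).
Numerator: P * eta = 81.9 * 1000 * 0.87 = 71253.0 W.
Denominator: rho * g * Q = 1000 * 9.81 * 0.243 = 2383.83.
Hp = 71253.0 / 2383.83 = 29.89 m.

29.89


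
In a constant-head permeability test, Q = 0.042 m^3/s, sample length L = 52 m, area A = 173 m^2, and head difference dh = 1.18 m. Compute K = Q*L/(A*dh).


From K = Q*L / (A*dh):
Numerator: Q*L = 0.042 * 52 = 2.184.
Denominator: A*dh = 173 * 1.18 = 204.14.
K = 2.184 / 204.14 = 0.010699 m/s.

0.010699


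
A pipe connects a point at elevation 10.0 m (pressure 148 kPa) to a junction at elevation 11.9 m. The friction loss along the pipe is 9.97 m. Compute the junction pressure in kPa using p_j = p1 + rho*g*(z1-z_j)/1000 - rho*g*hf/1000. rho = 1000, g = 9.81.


Junction pressure: p_j = p1 + rho*g*(z1 - z_j)/1000 - rho*g*hf/1000.
Elevation term = 1000*9.81*(10.0 - 11.9)/1000 = -18.639 kPa.
Friction term = 1000*9.81*9.97/1000 = 97.806 kPa.
p_j = 148 + -18.639 - 97.806 = 31.56 kPa.

31.56


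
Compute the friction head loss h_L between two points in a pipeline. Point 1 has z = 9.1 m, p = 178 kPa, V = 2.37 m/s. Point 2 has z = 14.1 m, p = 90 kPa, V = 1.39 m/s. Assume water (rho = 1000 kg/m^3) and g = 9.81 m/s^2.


Total head at each section: H = z + p/(rho*g) + V^2/(2g).
H1 = 9.1 + 178*1000/(1000*9.81) + 2.37^2/(2*9.81)
   = 9.1 + 18.145 + 0.2863
   = 27.531 m.
H2 = 14.1 + 90*1000/(1000*9.81) + 1.39^2/(2*9.81)
   = 14.1 + 9.174 + 0.0985
   = 23.373 m.
h_L = H1 - H2 = 27.531 - 23.373 = 4.158 m.

4.158


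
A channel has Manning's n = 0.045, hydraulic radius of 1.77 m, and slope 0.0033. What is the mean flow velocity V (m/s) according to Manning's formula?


Manning's equation gives V = (1/n) * R^(2/3) * S^(1/2).
First, compute R^(2/3) = 1.77^(2/3) = 1.4632.
Next, S^(1/2) = 0.0033^(1/2) = 0.057446.
Then 1/n = 1/0.045 = 22.22.
V = 22.22 * 1.4632 * 0.057446 = 1.8679 m/s.

1.8679


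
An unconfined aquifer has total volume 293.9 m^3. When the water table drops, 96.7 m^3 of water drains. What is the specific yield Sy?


Specific yield Sy = Volume drained / Total volume.
Sy = 96.7 / 293.9
   = 0.329.

0.329


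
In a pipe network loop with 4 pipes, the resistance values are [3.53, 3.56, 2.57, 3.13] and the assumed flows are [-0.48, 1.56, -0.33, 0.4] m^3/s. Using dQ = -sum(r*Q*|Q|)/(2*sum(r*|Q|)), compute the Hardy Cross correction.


Numerator terms (r*Q*|Q|): 3.53*-0.48*|-0.48| = -0.8133; 3.56*1.56*|1.56| = 8.6636; 2.57*-0.33*|-0.33| = -0.2799; 3.13*0.4*|0.4| = 0.5008.
Sum of numerator = 8.0712.
Denominator terms (r*|Q|): 3.53*|-0.48| = 1.6944; 3.56*|1.56| = 5.5536; 2.57*|-0.33| = 0.8481; 3.13*|0.4| = 1.252.
2 * sum of denominator = 2 * 9.3481 = 18.6962.
dQ = -8.0712 / 18.6962 = -0.4317 m^3/s.

-0.4317


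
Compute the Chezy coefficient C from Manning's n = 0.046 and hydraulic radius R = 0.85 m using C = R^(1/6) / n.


The Chezy coefficient relates to Manning's n through C = R^(1/6) / n.
R^(1/6) = 0.85^(1/6) = 0.973277.
C = 0.973277 / 0.046 = 21.16 m^(1/2)/s.

21.16


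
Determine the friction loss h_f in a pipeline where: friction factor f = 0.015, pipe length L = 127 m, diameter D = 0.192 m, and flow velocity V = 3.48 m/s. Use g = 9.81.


Darcy-Weisbach equation: h_f = f * (L/D) * V^2/(2g).
f * L/D = 0.015 * 127/0.192 = 9.9219.
V^2/(2g) = 3.48^2 / (2*9.81) = 12.1104 / 19.62 = 0.6172 m.
h_f = 9.9219 * 0.6172 = 6.124 m.

6.124


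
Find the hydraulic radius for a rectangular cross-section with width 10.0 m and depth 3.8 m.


For a rectangular section:
Flow area A = b * y = 10.0 * 3.8 = 38.0 m^2.
Wetted perimeter P = b + 2y = 10.0 + 2*3.8 = 17.6 m.
Hydraulic radius R = A/P = 38.0 / 17.6 = 2.1591 m.

2.1591


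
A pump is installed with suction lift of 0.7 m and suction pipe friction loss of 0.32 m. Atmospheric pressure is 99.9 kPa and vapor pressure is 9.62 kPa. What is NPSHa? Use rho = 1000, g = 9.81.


NPSHa = p_atm/(rho*g) - z_s - hf_s - p_vap/(rho*g).
p_atm/(rho*g) = 99.9*1000 / (1000*9.81) = 10.183 m.
p_vap/(rho*g) = 9.62*1000 / (1000*9.81) = 0.981 m.
NPSHa = 10.183 - 0.7 - 0.32 - 0.981
      = 8.18 m.

8.18


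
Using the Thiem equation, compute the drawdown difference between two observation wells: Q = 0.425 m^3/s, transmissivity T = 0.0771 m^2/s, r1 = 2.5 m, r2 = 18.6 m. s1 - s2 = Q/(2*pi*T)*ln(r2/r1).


Thiem equation: s1 - s2 = Q/(2*pi*T) * ln(r2/r1).
ln(r2/r1) = ln(18.6/2.5) = 2.0069.
Q/(2*pi*T) = 0.425 / (2*pi*0.0771) = 0.425 / 0.4844 = 0.8773.
s1 - s2 = 0.8773 * 2.0069 = 1.7607 m.

1.7607


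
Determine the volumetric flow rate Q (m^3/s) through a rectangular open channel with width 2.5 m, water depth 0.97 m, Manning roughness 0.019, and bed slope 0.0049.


For a rectangular channel, the cross-sectional area A = b * y = 2.5 * 0.97 = 2.42 m^2.
The wetted perimeter P = b + 2y = 2.5 + 2*0.97 = 4.44 m.
Hydraulic radius R = A/P = 2.42/4.44 = 0.5462 m.
Velocity V = (1/n)*R^(2/3)*S^(1/2) = (1/0.019)*0.5462^(2/3)*0.0049^(1/2) = 2.4617 m/s.
Discharge Q = A * V = 2.42 * 2.4617 = 5.97 m^3/s.

5.97


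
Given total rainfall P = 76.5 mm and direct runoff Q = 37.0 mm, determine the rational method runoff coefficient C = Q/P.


The runoff coefficient C = runoff depth / rainfall depth.
C = 37.0 / 76.5
  = 0.4837.

0.4837


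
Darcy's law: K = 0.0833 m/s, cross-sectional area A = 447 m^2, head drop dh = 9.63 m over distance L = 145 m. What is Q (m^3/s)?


Darcy's law: Q = K * A * i, where i = dh/L.
Hydraulic gradient i = 9.63 / 145 = 0.066414.
Q = 0.0833 * 447 * 0.066414
  = 2.4729 m^3/s.

2.4729


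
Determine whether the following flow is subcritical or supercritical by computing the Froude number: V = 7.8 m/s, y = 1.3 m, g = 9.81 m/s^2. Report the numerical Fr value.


The Froude number is defined as Fr = V / sqrt(g*y).
g*y = 9.81 * 1.3 = 12.753.
sqrt(g*y) = sqrt(12.753) = 3.5711.
Fr = 7.8 / 3.5711 = 2.1842.
Since Fr > 1, the flow is supercritical.

2.1842


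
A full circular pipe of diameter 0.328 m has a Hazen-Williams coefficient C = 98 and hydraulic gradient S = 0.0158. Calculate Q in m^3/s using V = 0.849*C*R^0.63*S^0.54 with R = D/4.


For a full circular pipe, R = D/4 = 0.328/4 = 0.082 m.
V = 0.849 * 98 * 0.082^0.63 * 0.0158^0.54
  = 0.849 * 98 * 0.206872 * 0.106482
  = 1.8328 m/s.
Pipe area A = pi*D^2/4 = pi*0.328^2/4 = 0.0845 m^2.
Q = A * V = 0.0845 * 1.8328 = 0.1549 m^3/s.

0.1549


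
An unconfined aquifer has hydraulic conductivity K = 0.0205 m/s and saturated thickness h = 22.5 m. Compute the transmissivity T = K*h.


Transmissivity is defined as T = K * h.
T = 0.0205 * 22.5
  = 0.4612 m^2/s.

0.4612


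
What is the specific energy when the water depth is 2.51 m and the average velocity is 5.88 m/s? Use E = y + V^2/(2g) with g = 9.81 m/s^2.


Specific energy E = y + V^2/(2g).
Velocity head = V^2/(2g) = 5.88^2 / (2*9.81) = 34.5744 / 19.62 = 1.7622 m.
E = 2.51 + 1.7622 = 4.2722 m.

4.2722


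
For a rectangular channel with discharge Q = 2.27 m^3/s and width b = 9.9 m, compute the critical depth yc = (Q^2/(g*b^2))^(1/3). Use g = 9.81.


Using yc = (Q^2 / (g * b^2))^(1/3):
Q^2 = 2.27^2 = 5.15.
g * b^2 = 9.81 * 9.9^2 = 9.81 * 98.01 = 961.48.
Q^2 / (g*b^2) = 5.15 / 961.48 = 0.0054.
yc = 0.0054^(1/3) = 0.175 m.

0.175


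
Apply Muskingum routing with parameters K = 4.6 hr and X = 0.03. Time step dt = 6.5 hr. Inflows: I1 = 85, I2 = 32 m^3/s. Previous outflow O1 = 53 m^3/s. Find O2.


Muskingum coefficients:
denom = 2*K*(1-X) + dt = 2*4.6*(1-0.03) + 6.5 = 15.424.
C0 = (dt - 2*K*X)/denom = (6.5 - 2*4.6*0.03)/15.424 = 0.4035.
C1 = (dt + 2*K*X)/denom = (6.5 + 2*4.6*0.03)/15.424 = 0.4393.
C2 = (2*K*(1-X) - dt)/denom = 0.1572.
O2 = C0*I2 + C1*I1 + C2*O1
   = 0.4035*32 + 0.4393*85 + 0.1572*53
   = 58.58 m^3/s.

58.58


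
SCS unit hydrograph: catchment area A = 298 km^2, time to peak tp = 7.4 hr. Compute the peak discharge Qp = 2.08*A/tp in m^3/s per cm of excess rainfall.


SCS formula: Qp = 2.08 * A / tp.
Qp = 2.08 * 298 / 7.4
   = 619.84 / 7.4
   = 83.76 m^3/s per cm.

83.76
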